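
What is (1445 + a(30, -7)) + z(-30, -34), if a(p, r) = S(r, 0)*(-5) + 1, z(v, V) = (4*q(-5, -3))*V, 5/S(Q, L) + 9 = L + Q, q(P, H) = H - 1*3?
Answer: 36217/16 ≈ 2263.6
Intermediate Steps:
q(P, H) = -3 + H (q(P, H) = H - 3 = -3 + H)
S(Q, L) = 5/(-9 + L + Q) (S(Q, L) = 5/(-9 + (L + Q)) = 5/(-9 + L + Q))
z(v, V) = -24*V (z(v, V) = (4*(-3 - 3))*V = (4*(-6))*V = -24*V)
a(p, r) = 1 - 25/(-9 + r) (a(p, r) = (5/(-9 + 0 + r))*(-5) + 1 = (5/(-9 + r))*(-5) + 1 = -25/(-9 + r) + 1 = 1 - 25/(-9 + r))
(1445 + a(30, -7)) + z(-30, -34) = (1445 + (-34 - 7)/(-9 - 7)) - 24*(-34) = (1445 - 41/(-16)) + 816 = (1445 - 1/16*(-41)) + 816 = (1445 + 41/16) + 816 = 23161/16 + 816 = 36217/16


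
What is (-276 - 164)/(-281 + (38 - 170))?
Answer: 440/413 ≈ 1.0654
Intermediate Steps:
(-276 - 164)/(-281 + (38 - 170)) = -440/(-281 - 132) = -440/(-413) = -440*(-1/413) = 440/413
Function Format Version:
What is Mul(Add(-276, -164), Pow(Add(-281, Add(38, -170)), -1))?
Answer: Rational(440, 413) ≈ 1.0654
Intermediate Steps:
Mul(Add(-276, -164), Pow(Add(-281, Add(38, -170)), -1)) = Mul(-440, Pow(Add(-281, -132), -1)) = Mul(-440, Pow(-413, -1)) = Mul(-440, Rational(-1, 413)) = Rational(440, 413)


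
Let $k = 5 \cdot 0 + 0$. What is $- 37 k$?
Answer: $0$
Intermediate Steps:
$k = 0$ ($k = 0 + 0 = 0$)
$- 37 k = \left(-37\right) 0 = 0$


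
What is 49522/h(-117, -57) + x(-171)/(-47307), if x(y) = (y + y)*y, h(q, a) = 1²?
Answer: 780892924/15769 ≈ 49521.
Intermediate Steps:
h(q, a) = 1
x(y) = 2*y² (x(y) = (2*y)*y = 2*y²)
49522/h(-117, -57) + x(-171)/(-47307) = 49522/1 + (2*(-171)²)/(-47307) = 49522*1 + (2*29241)*(-1/47307) = 49522 + 58482*(-1/47307) = 49522 - 19494/15769 = 780892924/15769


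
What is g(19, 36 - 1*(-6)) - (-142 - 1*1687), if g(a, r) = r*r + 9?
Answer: 3602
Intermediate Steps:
g(a, r) = 9 + r² (g(a, r) = r² + 9 = 9 + r²)
g(19, 36 - 1*(-6)) - (-142 - 1*1687) = (9 + (36 - 1*(-6))²) - (-142 - 1*1687) = (9 + (36 + 6)²) - (-142 - 1687) = (9 + 42²) - 1*(-1829) = (9 + 1764) + 1829 = 1773 + 1829 = 3602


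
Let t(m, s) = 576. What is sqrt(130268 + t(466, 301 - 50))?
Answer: 2*sqrt(32711) ≈ 361.72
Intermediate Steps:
sqrt(130268 + t(466, 301 - 50)) = sqrt(130268 + 576) = sqrt(130844) = 2*sqrt(32711)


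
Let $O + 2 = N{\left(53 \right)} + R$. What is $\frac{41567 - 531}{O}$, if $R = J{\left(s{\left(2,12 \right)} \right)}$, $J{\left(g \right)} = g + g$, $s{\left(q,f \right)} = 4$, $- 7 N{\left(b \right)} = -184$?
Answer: $\frac{143626}{113} \approx 1271.0$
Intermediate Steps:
$N{\left(b \right)} = \frac{184}{7}$ ($N{\left(b \right)} = \left(- \frac{1}{7}\right) \left(-184\right) = \frac{184}{7}$)
$J{\left(g \right)} = 2 g$
$R = 8$ ($R = 2 \cdot 4 = 8$)
$O = \frac{226}{7}$ ($O = -2 + \left(\frac{184}{7} + 8\right) = -2 + \frac{240}{7} = \frac{226}{7} \approx 32.286$)
$\frac{41567 - 531}{O} = \frac{41567 - 531}{\frac{226}{7}} = \left(41567 - 531\right) \frac{7}{226} = 41036 \cdot \frac{7}{226} = \frac{143626}{113}$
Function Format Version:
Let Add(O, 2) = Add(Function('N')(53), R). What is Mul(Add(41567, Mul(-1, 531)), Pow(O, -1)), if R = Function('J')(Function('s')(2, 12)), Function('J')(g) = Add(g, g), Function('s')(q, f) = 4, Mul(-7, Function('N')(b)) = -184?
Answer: Rational(143626, 113) ≈ 1271.0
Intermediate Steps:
Function('N')(b) = Rational(184, 7) (Function('N')(b) = Mul(Rational(-1, 7), -184) = Rational(184, 7))
Function('J')(g) = Mul(2, g)
R = 8 (R = Mul(2, 4) = 8)
O = Rational(226, 7) (O = Add(-2, Add(Rational(184, 7), 8)) = Add(-2, Rational(240, 7)) = Rational(226, 7) ≈ 32.286)
Mul(Add(41567, Mul(-1, 531)), Pow(O, -1)) = Mul(Add(41567, Mul(-1, 531)), Pow(Rational(226, 7), -1)) = Mul(Add(41567, -531), Rational(7, 226)) = Mul(41036, Rational(7, 226)) = Rational(143626, 113)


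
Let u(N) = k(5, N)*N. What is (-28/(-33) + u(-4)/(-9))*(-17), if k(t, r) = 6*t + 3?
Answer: -8704/33 ≈ -263.76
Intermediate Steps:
k(t, r) = 3 + 6*t
u(N) = 33*N (u(N) = (3 + 6*5)*N = (3 + 30)*N = 33*N)
(-28/(-33) + u(-4)/(-9))*(-17) = (-28/(-33) + (33*(-4))/(-9))*(-17) = (-28*(-1/33) - 132*(-1/9))*(-17) = (28/33 + 44/3)*(-17) = (512/33)*(-17) = -8704/33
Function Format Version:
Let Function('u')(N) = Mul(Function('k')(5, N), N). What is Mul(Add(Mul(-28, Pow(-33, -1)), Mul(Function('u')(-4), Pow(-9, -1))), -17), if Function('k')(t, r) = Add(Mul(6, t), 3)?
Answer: Rational(-8704, 33) ≈ -263.76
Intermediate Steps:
Function('k')(t, r) = Add(3, Mul(6, t))
Function('u')(N) = Mul(33, N) (Function('u')(N) = Mul(Add(3, Mul(6, 5)), N) = Mul(Add(3, 30), N) = Mul(33, N))
Mul(Add(Mul(-28, Pow(-33, -1)), Mul(Function('u')(-4), Pow(-9, -1))), -17) = Mul(Add(Mul(-28, Pow(-33, -1)), Mul(Mul(33, -4), Pow(-9, -1))), -17) = Mul(Add(Mul(-28, Rational(-1, 33)), Mul(-132, Rational(-1, 9))), -17) = Mul(Add(Rational(28, 33), Rational(44, 3)), -17) = Mul(Rational(512, 33), -17) = Rational(-8704, 33)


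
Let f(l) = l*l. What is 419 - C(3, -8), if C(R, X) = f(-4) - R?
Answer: 406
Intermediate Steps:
f(l) = l**2
C(R, X) = 16 - R (C(R, X) = (-4)**2 - R = 16 - R)
419 - C(3, -8) = 419 - (16 - 1*3) = 419 - (16 - 3) = 419 - 1*13 = 419 - 13 = 406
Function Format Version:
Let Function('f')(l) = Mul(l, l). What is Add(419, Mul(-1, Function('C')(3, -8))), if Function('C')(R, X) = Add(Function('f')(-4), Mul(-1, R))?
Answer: 406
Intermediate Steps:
Function('f')(l) = Pow(l, 2)
Function('C')(R, X) = Add(16, Mul(-1, R)) (Function('C')(R, X) = Add(Pow(-4, 2), Mul(-1, R)) = Add(16, Mul(-1, R)))
Add(419, Mul(-1, Function('C')(3, -8))) = Add(419, Mul(-1, Add(16, Mul(-1, 3)))) = Add(419, Mul(-1, Add(16, -3))) = Add(419, Mul(-1, 13)) = Add(419, -13) = 406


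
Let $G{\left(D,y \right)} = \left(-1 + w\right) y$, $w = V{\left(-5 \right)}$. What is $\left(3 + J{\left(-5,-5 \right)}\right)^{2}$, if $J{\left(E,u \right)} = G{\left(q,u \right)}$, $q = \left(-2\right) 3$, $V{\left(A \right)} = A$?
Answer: $1089$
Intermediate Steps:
$w = -5$
$q = -6$
$G{\left(D,y \right)} = - 6 y$ ($G{\left(D,y \right)} = \left(-1 - 5\right) y = - 6 y$)
$J{\left(E,u \right)} = - 6 u$
$\left(3 + J{\left(-5,-5 \right)}\right)^{2} = \left(3 - -30\right)^{2} = \left(3 + 30\right)^{2} = 33^{2} = 1089$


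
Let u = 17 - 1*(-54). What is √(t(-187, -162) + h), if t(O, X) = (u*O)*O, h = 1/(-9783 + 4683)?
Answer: √645776019849/510 ≈ 1575.7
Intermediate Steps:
u = 71 (u = 17 + 54 = 71)
h = -1/5100 (h = 1/(-5100) = -1/5100 ≈ -0.00019608)
t(O, X) = 71*O² (t(O, X) = (71*O)*O = 71*O²)
√(t(-187, -162) + h) = √(71*(-187)² - 1/5100) = √(71*34969 - 1/5100) = √(2482799 - 1/5100) = √(12662274899/5100) = √645776019849/510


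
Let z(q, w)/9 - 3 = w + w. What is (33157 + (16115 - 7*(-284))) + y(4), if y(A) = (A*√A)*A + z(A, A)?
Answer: 51391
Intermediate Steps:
z(q, w) = 27 + 18*w (z(q, w) = 27 + 9*(w + w) = 27 + 9*(2*w) = 27 + 18*w)
y(A) = 27 + A^(5/2) + 18*A (y(A) = (A*√A)*A + (27 + 18*A) = A^(3/2)*A + (27 + 18*A) = A^(5/2) + (27 + 18*A) = 27 + A^(5/2) + 18*A)
(33157 + (16115 - 7*(-284))) + y(4) = (33157 + (16115 - 7*(-284))) + (27 + 4^(5/2) + 18*4) = (33157 + (16115 - 1*(-1988))) + (27 + 32 + 72) = (33157 + (16115 + 1988)) + 131 = (33157 + 18103) + 131 = 51260 + 131 = 51391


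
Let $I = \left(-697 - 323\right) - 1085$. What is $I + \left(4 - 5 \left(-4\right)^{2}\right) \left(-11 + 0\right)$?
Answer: $-1269$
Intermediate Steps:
$I = -2105$ ($I = -1020 - 1085 = -2105$)
$I + \left(4 - 5 \left(-4\right)^{2}\right) \left(-11 + 0\right) = -2105 + \left(4 - 5 \left(-4\right)^{2}\right) \left(-11 + 0\right) = -2105 + \left(4 - 80\right) \left(-11\right) = -2105 - -836 = -2105 + 836 = -1269$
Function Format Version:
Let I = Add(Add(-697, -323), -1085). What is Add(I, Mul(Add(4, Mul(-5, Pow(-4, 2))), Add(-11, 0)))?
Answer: -1269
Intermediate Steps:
I = -2105 (I = Add(-1020, -1085) = -2105)
Add(I, Mul(Add(4, Mul(-5, Pow(-4, 2))), Add(-11, 0))) = Add(-2105, Mul(Add(4, Mul(-5, Pow(-4, 2))), Add(-11, 0))) = Add(-2105, Mul(Add(4, Mul(-5, 16)), -11)) = Add(-2105, Mul(Add(4, -80), -11)) = Add(-2105, Mul(-76, -11)) = Add(-2105, 836) = -1269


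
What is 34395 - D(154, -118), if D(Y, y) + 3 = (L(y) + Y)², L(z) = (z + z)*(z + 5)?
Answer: -719385286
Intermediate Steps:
L(z) = 2*z*(5 + z) (L(z) = (2*z)*(5 + z) = 2*z*(5 + z))
D(Y, y) = -3 + (Y + 2*y*(5 + y))² (D(Y, y) = -3 + (2*y*(5 + y) + Y)² = -3 + (Y + 2*y*(5 + y))²)
34395 - D(154, -118) = 34395 - (-3 + (154 + 2*(-118)*(5 - 118))²) = 34395 - (-3 + (154 + 2*(-118)*(-113))²) = 34395 - (-3 + (154 + 26668)²) = 34395 - (-3 + 26822²) = 34395 - (-3 + 719419684) = 34395 - 1*719419681 = 34395 - 719419681 = -719385286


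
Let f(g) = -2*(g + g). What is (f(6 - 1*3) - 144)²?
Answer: 24336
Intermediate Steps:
f(g) = -4*g
(f(6 - 1*3) - 144)² = (-4*(6 - 1*3) - 144)² = (-4*(6 - 3) - 144)² = (-4*3 - 144)² = (-12 - 144)² = (-156)² = 24336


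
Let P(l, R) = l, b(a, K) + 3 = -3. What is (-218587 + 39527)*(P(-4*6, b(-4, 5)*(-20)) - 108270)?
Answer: 19391123640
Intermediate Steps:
b(a, K) = -6 (b(a, K) = -3 - 3 = -6)
(-218587 + 39527)*(P(-4*6, b(-4, 5)*(-20)) - 108270) = (-218587 + 39527)*(-4*6 - 108270) = -179060*(-24 - 108270) = -179060*(-108294) = 19391123640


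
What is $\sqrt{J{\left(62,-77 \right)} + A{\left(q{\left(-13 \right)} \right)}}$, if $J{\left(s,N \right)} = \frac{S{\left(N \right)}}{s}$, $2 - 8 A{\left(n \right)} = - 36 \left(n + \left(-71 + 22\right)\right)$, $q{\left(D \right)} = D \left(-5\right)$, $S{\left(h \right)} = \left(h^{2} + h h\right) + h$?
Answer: $\frac{\sqrt{1008151}}{62} \approx 16.195$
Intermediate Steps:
$S{\left(h \right)} = h + 2 h^{2}$ ($S{\left(h \right)} = \left(h^{2} + h^{2}\right) + h = 2 h^{2} + h = h + 2 h^{2}$)
$q{\left(D \right)} = - 5 D$
$A{\left(n \right)} = - \frac{881}{4} + \frac{9 n}{2}$ ($A{\left(n \right)} = \frac{1}{4} - \frac{\left(-36\right) \left(n + \left(-71 + 22\right)\right)}{8} = \frac{1}{4} - \frac{\left(-36\right) \left(n - 49\right)}{8} = \frac{1}{4} - \frac{\left(-36\right) \left(-49 + n\right)}{8} = \frac{1}{4} - \frac{1764 - 36 n}{8} = \frac{1}{4} + \left(- \frac{441}{2} + \frac{9 n}{2}\right) = - \frac{881}{4} + \frac{9 n}{2}$)
$J{\left(s,N \right)} = \frac{N \left(1 + 2 N\right)}{s}$
$\sqrt{J{\left(62,-77 \right)} + A{\left(q{\left(-13 \right)} \right)}} = \sqrt{- \frac{77 \left(1 + 2 \left(-77\right)\right)}{62} - \left(\frac{881}{4} - \frac{9 \left(\left(-5\right) \left(-13\right)\right)}{2}\right)} = \sqrt{\left(-77\right) \frac{1}{62} \left(1 - 154\right) + \left(- \frac{881}{4} + \frac{9}{2} \cdot 65\right)} = \sqrt{\left(-77\right) \frac{1}{62} \left(-153\right) + \left(- \frac{881}{4} + \frac{585}{2}\right)} = \sqrt{\frac{11781}{62} + \frac{289}{4}} = \sqrt{\frac{32521}{124}} = \frac{\sqrt{1008151}}{62}$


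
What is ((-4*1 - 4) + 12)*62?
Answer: 248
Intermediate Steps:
((-4*1 - 4) + 12)*62 = ((-4 - 4) + 12)*62 = (-8 + 12)*62 = 4*62 = 248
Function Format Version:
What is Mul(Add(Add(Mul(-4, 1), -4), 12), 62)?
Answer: 248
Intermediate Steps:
Mul(Add(Add(Mul(-4, 1), -4), 12), 62) = Mul(Add(Add(-4, -4), 12), 62) = Mul(Add(-8, 12), 62) = Mul(4, 62) = 248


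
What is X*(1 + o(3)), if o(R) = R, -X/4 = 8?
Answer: -128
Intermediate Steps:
X = -32 (X = -4*8 = -32)
X*(1 + o(3)) = -32*(1 + 3) = -32*4 = -128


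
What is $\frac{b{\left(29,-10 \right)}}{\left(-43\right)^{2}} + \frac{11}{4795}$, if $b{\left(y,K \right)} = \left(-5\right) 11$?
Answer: $- \frac{243386}{8865955} \approx -0.027452$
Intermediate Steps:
$b{\left(y,K \right)} = -55$
$\frac{b{\left(29,-10 \right)}}{\left(-43\right)^{2}} + \frac{11}{4795} = - \frac{55}{\left(-43\right)^{2}} + \frac{11}{4795} = - \frac{55}{1849} + 11 \cdot \frac{1}{4795} = \left(-55\right) \frac{1}{1849} + \frac{11}{4795} = - \frac{55}{1849} + \frac{11}{4795} = - \frac{243386}{8865955}$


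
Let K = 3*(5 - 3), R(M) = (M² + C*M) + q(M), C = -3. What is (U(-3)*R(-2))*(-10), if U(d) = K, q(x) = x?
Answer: -480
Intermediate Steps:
R(M) = M² - 2*M (R(M) = (M² - 3*M) + M = M² - 2*M)
K = 6 (K = 3*2 = 6)
U(d) = 6
(U(-3)*R(-2))*(-10) = (6*(-2*(-2 - 2)))*(-10) = (6*(-2*(-4)))*(-10) = (6*8)*(-10) = 48*(-10) = -480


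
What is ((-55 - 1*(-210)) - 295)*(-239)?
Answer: 33460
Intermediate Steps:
((-55 - 1*(-210)) - 295)*(-239) = ((-55 + 210) - 295)*(-239) = (155 - 295)*(-239) = -140*(-239) = 33460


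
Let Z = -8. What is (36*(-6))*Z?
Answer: 1728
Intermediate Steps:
(36*(-6))*Z = (36*(-6))*(-8) = -216*(-8) = 1728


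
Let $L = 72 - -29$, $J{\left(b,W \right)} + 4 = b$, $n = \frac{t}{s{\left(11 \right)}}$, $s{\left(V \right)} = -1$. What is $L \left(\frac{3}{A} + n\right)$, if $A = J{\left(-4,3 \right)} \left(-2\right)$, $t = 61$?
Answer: $- \frac{98273}{16} \approx -6142.1$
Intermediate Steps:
$n = -61$ ($n = \frac{61}{-1} = 61 \left(-1\right) = -61$)
$J{\left(b,W \right)} = -4 + b$
$L = 101$ ($L = 72 + 29 = 101$)
$A = 16$ ($A = \left(-4 - 4\right) \left(-2\right) = \left(-8\right) \left(-2\right) = 16$)
$L \left(\frac{3}{A} + n\right) = 101 \left(\frac{3}{16} - 61\right) = 101 \left(- \frac{973}{16}\right) = - \frac{98273}{16}$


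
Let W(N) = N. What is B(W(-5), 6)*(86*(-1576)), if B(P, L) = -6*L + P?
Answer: 5556976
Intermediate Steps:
B(P, L) = P - 6*L
B(W(-5), 6)*(86*(-1576)) = (-5 - 6*6)*(86*(-1576)) = (-5 - 36)*(-135536) = -41*(-135536) = 5556976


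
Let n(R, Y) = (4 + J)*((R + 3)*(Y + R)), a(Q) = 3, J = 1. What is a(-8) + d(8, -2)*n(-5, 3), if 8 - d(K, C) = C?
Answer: 203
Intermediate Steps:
d(K, C) = 8 - C
n(R, Y) = 5*(3 + R)*(R + Y) (n(R, Y) = (4 + 1)*((R + 3)*(Y + R)) = 5*((3 + R)*(R + Y)) = 5*(3 + R)*(R + Y))
a(-8) + d(8, -2)*n(-5, 3) = 3 + (8 - 1*(-2))*(5*(-5)² + 15*(-5) + 15*3 + 5*(-5)*3) = 3 + (8 + 2)*(5*25 - 75 + 45 - 75) = 3 + 10*(125 - 75 + 45 - 75) = 3 + 10*20 = 3 + 200 = 203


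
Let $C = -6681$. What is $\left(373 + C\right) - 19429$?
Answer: $-25737$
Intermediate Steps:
$\left(373 + C\right) - 19429 = \left(373 - 6681\right) - 19429 = -6308 - 19429 = -25737$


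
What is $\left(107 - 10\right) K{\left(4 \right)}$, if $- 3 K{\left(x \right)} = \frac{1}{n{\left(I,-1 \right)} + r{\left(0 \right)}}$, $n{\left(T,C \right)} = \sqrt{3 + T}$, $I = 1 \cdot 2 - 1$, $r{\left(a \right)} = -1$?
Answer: $- \frac{97}{3} \approx -32.333$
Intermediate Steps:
$I = 1$ ($I = 2 - 1 = 1$)
$K{\left(x \right)} = - \frac{1}{3}$ ($K{\left(x \right)} = - \frac{1}{3 \left(\sqrt{3 + 1} - 1\right)} = - \frac{1}{3 \left(\sqrt{4} - 1\right)} = - \frac{1}{3 \left(2 - 1\right)} = - \frac{1}{3 \cdot 1} = \left(- \frac{1}{3}\right) 1 = - \frac{1}{3}$)
$\left(107 - 10\right) K{\left(4 \right)} = \left(107 - 10\right) \left(- \frac{1}{3}\right) = 97 \left(- \frac{1}{3}\right) = - \frac{97}{3}$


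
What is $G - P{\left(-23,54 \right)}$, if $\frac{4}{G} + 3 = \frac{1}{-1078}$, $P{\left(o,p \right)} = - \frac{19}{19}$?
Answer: $- \frac{1077}{3235} \approx -0.33292$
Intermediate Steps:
$P{\left(o,p \right)} = -1$ ($P{\left(o,p \right)} = \left(-19\right) \frac{1}{19} = -1$)
$G = - \frac{4312}{3235}$ ($G = \frac{4}{-3 + \frac{1}{-1078}} = \frac{4}{-3 - \frac{1}{1078}} = \frac{4}{- \frac{3235}{1078}} = 4 \left(- \frac{1078}{3235}\right) = - \frac{4312}{3235} \approx -1.3329$)
$G - P{\left(-23,54 \right)} = - \frac{4312}{3235} - -1 = - \frac{4312}{3235} + 1 = - \frac{1077}{3235}$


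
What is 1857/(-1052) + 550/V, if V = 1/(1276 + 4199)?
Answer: 3167833143/1052 ≈ 3.0112e+6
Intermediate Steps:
V = 1/5475 ≈ 0.00018265
1857/(-1052) + 550/V = 1857/(-1052) + 550/(1/5475) = 1857*(-1/1052) + 550*5475 = -1857/1052 + 3011250 = 3167833143/1052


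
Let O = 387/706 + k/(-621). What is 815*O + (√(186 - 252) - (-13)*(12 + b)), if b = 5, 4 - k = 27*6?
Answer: 383670271/438426 + I*√66 ≈ 875.11 + 8.124*I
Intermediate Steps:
k = -158 (k = 4 - 27*6 = 4 - 1*162 = 4 - 162 = -158)
O = 351875/438426 (O = 387/706 - 158/(-621) = 387*(1/706) - 158*(-1/621) = 387/706 + 158/621 = 351875/438426 ≈ 0.80259)
815*O + (√(186 - 252) - (-13)*(12 + b)) = 815*(351875/438426) + (√(186 - 252) - (-13)*(12 + 5)) = 286778125/438426 + (√(-66) - (-13)*17) = 286778125/438426 + (I*√66 - 1*(-221)) = 286778125/438426 + (I*√66 + 221) = 286778125/438426 + (221 + I*√66) = 383670271/438426 + I*√66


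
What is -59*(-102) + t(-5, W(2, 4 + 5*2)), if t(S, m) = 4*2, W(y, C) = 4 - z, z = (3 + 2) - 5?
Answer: 6026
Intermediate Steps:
z = 0 (z = 5 - 5 = 0)
W(y, C) = 4 (W(y, C) = 4 - 1*0 = 4 + 0 = 4)
t(S, m) = 8
-59*(-102) + t(-5, W(2, 4 + 5*2)) = -59*(-102) + 8 = 6018 + 8 = 6026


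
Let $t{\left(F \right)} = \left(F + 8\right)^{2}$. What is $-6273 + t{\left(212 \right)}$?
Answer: $42127$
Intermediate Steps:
$t{\left(F \right)} = \left(8 + F\right)^{2}$
$-6273 + t{\left(212 \right)} = -6273 + \left(8 + 212\right)^{2} = -6273 + 220^{2} = -6273 + 48400 = 42127$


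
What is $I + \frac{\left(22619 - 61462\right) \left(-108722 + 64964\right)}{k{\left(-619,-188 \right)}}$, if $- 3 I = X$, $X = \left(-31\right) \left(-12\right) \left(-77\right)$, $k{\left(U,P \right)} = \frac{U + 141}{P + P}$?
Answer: $\frac{319544376844}{239} \approx 1.337 \cdot 10^{9}$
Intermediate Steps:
$k{\left(U,P \right)} = \frac{141 + U}{2 P}$
$X = -28644$ ($X = 372 \left(-77\right) = -28644$)
$I = 9548$ ($I = \left(- \frac{1}{3}\right) \left(-28644\right) = 9548$)
$I + \frac{\left(22619 - 61462\right) \left(-108722 + 64964\right)}{k{\left(-619,-188 \right)}} = 9548 + \frac{\left(22619 - 61462\right) \left(-108722 + 64964\right)}{\frac{1}{2} \frac{1}{-188} \left(141 - 619\right)} = 9548 + \frac{\left(-38843\right) \left(-43758\right)}{\frac{1}{2} \left(- \frac{1}{188}\right) \left(-478\right)} = 9548 + \frac{1699691994}{\frac{239}{188}} = 9548 + 1699691994 \cdot \frac{188}{239} = 9548 + \frac{319542094872}{239} = \frac{319544376844}{239}$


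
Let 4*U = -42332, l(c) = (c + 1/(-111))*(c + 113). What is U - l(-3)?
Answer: -1137973/111 ≈ -10252.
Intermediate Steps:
l(c) = (113 + c)*(-1/111 + c) (l(c) = (c - 1/111)*(113 + c) = (-1/111 + c)*(113 + c) = (113 + c)*(-1/111 + c))
U = -10583 (U = (¼)*(-42332) = -10583)
U - l(-3) = -10583 - (-113/111 + (-3)² + (12542/111)*(-3)) = -10583 - (-113/111 + 9 - 12542/37) = -10583 - 1*(-36740/111) = -10583 + 36740/111 = -1137973/111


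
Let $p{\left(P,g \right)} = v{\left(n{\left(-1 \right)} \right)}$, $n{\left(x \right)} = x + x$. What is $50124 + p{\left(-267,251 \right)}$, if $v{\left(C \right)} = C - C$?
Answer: $50124$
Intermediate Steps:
$n{\left(x \right)} = 2 x$
$v{\left(C \right)} = 0$
$p{\left(P,g \right)} = 0$
$50124 + p{\left(-267,251 \right)} = 50124 + 0 = 50124$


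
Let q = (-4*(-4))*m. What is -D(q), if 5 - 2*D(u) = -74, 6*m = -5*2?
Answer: -79/2 ≈ -39.500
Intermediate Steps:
m = -5/3 (m = (-5*2)/6 = (⅙)*(-10) = -5/3 ≈ -1.6667)
q = -80/3 (q = -4*(-4)*(-5/3) = 16*(-5/3) = -80/3 ≈ -26.667)
D(u) = 79/2 (D(u) = 5/2 - ½*(-74) = 5/2 + 37 = 79/2)
-D(q) = -1*79/2 = -79/2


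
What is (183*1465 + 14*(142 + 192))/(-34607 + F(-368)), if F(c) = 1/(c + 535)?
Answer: -45552757/5779368 ≈ -7.8820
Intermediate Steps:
F(c) = 1/(535 + c)
(183*1465 + 14*(142 + 192))/(-34607 + F(-368)) = (183*1465 + 14*(142 + 192))/(-34607 + 1/(535 - 368)) = (268095 + 14*334)/(-34607 + 1/167) = (268095 + 4676)/(-34607 + 1/167) = 272771/(-5779368/167) = 272771*(-167/5779368) = -45552757/5779368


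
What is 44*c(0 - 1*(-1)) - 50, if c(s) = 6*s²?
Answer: 214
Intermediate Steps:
44*c(0 - 1*(-1)) - 50 = 44*(6*(0 - 1*(-1))²) - 50 = 44*(6*(0 + 1)²) - 50 = 44*(6*1²) - 50 = 44*(6*1) - 50 = 44*6 - 50 = 264 - 50 = 214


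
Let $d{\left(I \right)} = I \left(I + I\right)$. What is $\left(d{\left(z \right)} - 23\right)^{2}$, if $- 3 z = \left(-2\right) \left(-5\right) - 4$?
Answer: $225$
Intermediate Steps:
$z = -2$ ($z = - \frac{\left(-2\right) \left(-5\right) - 4}{3} = - \frac{10 - 4}{3} = \left(- \frac{1}{3}\right) 6 = -2$)
$d{\left(I \right)} = 2 I^{2}$ ($d{\left(I \right)} = I 2 I = 2 I^{2}$)
$\left(d{\left(z \right)} - 23\right)^{2} = \left(2 \left(-2\right)^{2} - 23\right)^{2} = \left(2 \cdot 4 - 23\right)^{2} = \left(8 - 23\right)^{2} = \left(-15\right)^{2} = 225$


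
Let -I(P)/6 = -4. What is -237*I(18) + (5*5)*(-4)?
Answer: -5788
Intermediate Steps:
I(P) = 24 (I(P) = -6*(-4) = 24)
-237*I(18) + (5*5)*(-4) = -237*24 + (5*5)*(-4) = -5688 + 25*(-4) = -5688 - 100 = -5788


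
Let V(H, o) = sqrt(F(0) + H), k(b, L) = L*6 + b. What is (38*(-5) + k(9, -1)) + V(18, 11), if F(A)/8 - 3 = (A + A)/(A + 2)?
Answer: -187 + sqrt(42) ≈ -180.52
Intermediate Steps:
F(A) = 24 + 16*A/(2 + A) (F(A) = 24 + 8*((A + A)/(A + 2)) = 24 + 8*((2*A)/(2 + A)) = 24 + 8*(2*A/(2 + A)) = 24 + 16*A/(2 + A))
k(b, L) = b + 6*L (k(b, L) = 6*L + b = b + 6*L)
V(H, o) = sqrt(24 + H) (V(H, o) = sqrt(8*(6 + 5*0)/(2 + 0) + H) = sqrt(8*(6 + 0)/2 + H) = sqrt(8*(1/2)*6 + H) = sqrt(24 + H))
(38*(-5) + k(9, -1)) + V(18, 11) = (38*(-5) + (9 + 6*(-1))) + sqrt(24 + 18) = (-190 + (9 - 6)) + sqrt(42) = (-190 + 3) + sqrt(42) = -187 + sqrt(42)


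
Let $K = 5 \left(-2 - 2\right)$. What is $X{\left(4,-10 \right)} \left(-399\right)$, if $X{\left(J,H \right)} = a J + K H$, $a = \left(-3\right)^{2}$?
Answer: $-94164$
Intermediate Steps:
$a = 9$
$K = -20$ ($K = 5 \left(-4\right) = -20$)
$X{\left(J,H \right)} = - 20 H + 9 J$ ($X{\left(J,H \right)} = 9 J - 20 H = - 20 H + 9 J$)
$X{\left(4,-10 \right)} \left(-399\right) = \left(\left(-20\right) \left(-10\right) + 9 \cdot 4\right) \left(-399\right) = \left(200 + 36\right) \left(-399\right) = 236 \left(-399\right) = -94164$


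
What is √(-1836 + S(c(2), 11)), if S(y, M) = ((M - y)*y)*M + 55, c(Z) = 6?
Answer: I*√1451 ≈ 38.092*I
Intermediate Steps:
S(y, M) = 55 + M*y*(M - y) (S(y, M) = (y*(M - y))*M + 55 = M*y*(M - y) + 55 = 55 + M*y*(M - y))
√(-1836 + S(c(2), 11)) = √(-1836 + (55 + 6*11² - 1*11*6²)) = √(-1836 + (55 + 6*121 - 1*11*36)) = √(-1836 + (55 + 726 - 396)) = √(-1836 + 385) = √(-1451) = I*√1451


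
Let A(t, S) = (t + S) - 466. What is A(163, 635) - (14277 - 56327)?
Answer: 42382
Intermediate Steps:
A(t, S) = -466 + S + t (A(t, S) = (S + t) - 466 = -466 + S + t)
A(163, 635) - (14277 - 56327) = (-466 + 635 + 163) - (14277 - 56327) = 332 - 1*(-42050) = 332 + 42050 = 42382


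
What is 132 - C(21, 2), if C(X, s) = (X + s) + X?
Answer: 88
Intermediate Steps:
C(X, s) = s + 2*X
132 - C(21, 2) = 132 - (2 + 2*21) = 132 - (2 + 42) = 132 - 1*44 = 132 - 44 = 88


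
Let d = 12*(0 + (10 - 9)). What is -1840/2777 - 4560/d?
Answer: -1057100/2777 ≈ -380.66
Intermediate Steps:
d = 12 (d = 12*(0 + 1) = 12*1 = 12)
-1840/2777 - 4560/d = -1840/2777 - 4560/12 = -1840*1/2777 - 4560*1/12 = -1840/2777 - 380 = -1057100/2777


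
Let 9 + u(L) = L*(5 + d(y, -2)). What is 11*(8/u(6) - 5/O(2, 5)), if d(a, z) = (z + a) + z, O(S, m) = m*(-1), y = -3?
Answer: 143/21 ≈ 6.8095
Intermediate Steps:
O(S, m) = -m
d(a, z) = a + 2*z (d(a, z) = (a + z) + z = a + 2*z)
u(L) = -9 - 2*L (u(L) = -9 + L*(5 + (-3 + 2*(-2))) = -9 + L*(5 + (-3 - 4)) = -9 + L*(5 - 7) = -9 + L*(-2) = -9 - 2*L)
11*(8/u(6) - 5/O(2, 5)) = 11*(8/(-9 - 2*6) - 5/((-1*5))) = 11*(8/(-9 - 12) - 5/(-5)) = 11*(8/(-21) - 5*(-⅕)) = 11*(8*(-1/21) + 1) = 11*(-8/21 + 1) = 11*(13/21) = 143/21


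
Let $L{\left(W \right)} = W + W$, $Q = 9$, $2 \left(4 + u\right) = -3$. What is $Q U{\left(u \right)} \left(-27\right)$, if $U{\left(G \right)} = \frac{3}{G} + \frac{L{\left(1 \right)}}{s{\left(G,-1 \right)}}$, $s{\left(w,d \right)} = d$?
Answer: $\frac{6804}{11} \approx 618.54$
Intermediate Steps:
$u = - \frac{11}{2}$ ($u = -4 + \frac{1}{2} \left(-3\right) = -4 - \frac{3}{2} = - \frac{11}{2} \approx -5.5$)
$L{\left(W \right)} = 2 W$
$U{\left(G \right)} = -2 + \frac{3}{G}$ ($U{\left(G \right)} = \frac{3}{G} + \frac{2 \cdot 1}{-1} = \frac{3}{G} + 2 \left(-1\right) = \frac{3}{G} - 2 = -2 + \frac{3}{G}$)
$Q U{\left(u \right)} \left(-27\right) = 9 \left(-2 + \frac{3}{- \frac{11}{2}}\right) \left(-27\right) = 9 \left(-2 + 3 \left(- \frac{2}{11}\right)\right) \left(-27\right) = 9 \left(-2 - \frac{6}{11}\right) \left(-27\right) = 9 \left(- \frac{28}{11}\right) \left(-27\right) = \left(- \frac{252}{11}\right) \left(-27\right) = \frac{6804}{11}$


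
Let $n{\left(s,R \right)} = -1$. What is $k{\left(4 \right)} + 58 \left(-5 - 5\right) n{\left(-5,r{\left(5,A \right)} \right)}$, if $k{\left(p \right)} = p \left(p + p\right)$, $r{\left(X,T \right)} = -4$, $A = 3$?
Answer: $612$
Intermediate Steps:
$k{\left(p \right)} = 2 p^{2}$ ($k{\left(p \right)} = p 2 p = 2 p^{2}$)
$k{\left(4 \right)} + 58 \left(-5 - 5\right) n{\left(-5,r{\left(5,A \right)} \right)} = 2 \cdot 4^{2} + 58 \left(-5 - 5\right) \left(-1\right) = 2 \cdot 16 + 58 \left(\left(-10\right) \left(-1\right)\right) = 32 + 58 \cdot 10 = 32 + 580 = 612$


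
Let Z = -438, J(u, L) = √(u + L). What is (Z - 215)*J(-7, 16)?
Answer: -1959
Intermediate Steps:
J(u, L) = √(L + u)
(Z - 215)*J(-7, 16) = (-438 - 215)*√(16 - 7) = -653*√9 = -653*3 = -1959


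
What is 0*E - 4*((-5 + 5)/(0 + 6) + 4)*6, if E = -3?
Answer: -96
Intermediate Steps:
0*E - 4*((-5 + 5)/(0 + 6) + 4)*6 = 0*(-3) - 4*((-5 + 5)/(0 + 6) + 4)*6 = 0 - 4*(0/6 + 4)*6 = 0 - 4*(0*(⅙) + 4)*6 = 0 - 4*(0 + 4)*6 = 0 - 16*6 = 0 - 4*24 = 0 - 96 = -96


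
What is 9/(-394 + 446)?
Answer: 9/52 ≈ 0.17308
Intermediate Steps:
9/(-394 + 446) = 9/52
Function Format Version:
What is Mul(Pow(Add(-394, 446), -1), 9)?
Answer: Rational(9, 52) ≈ 0.17308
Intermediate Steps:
Mul(Pow(Add(-394, 446), -1), 9) = Mul(Pow(52, -1), 9) = Mul(Rational(1, 52), 9) = Rational(9, 52)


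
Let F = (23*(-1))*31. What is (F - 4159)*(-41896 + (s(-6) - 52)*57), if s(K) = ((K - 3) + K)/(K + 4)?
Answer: 216475140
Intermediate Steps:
s(K) = (-3 + 2*K)/(4 + K) (s(K) = ((-3 + K) + K)/(4 + K) = (-3 + 2*K)/(4 + K))
F = -713 (F = -23*31 = -713)
(F - 4159)*(-41896 + (s(-6) - 52)*57) = (-713 - 4159)*(-41896 + ((-3 + 2*(-6))/(4 - 6) - 52)*57) = -4872*(-41896 + ((-3 - 12)/(-2) - 52)*57) = -4872*(-41896 + (-½*(-15) - 52)*57) = -4872*(-41896 + (15/2 - 52)*57) = -4872*(-41896 - 89/2*57) = -4872*(-41896 - 5073/2) = -4872*(-88865/2) = 216475140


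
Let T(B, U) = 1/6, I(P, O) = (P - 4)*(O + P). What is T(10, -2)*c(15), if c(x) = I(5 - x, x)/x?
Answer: -7/9 ≈ -0.77778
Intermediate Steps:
I(P, O) = (-4 + P)*(O + P)
T(B, U) = 1/6
c(x) = (-20 + (5 - x)**2 + x*(5 - x))/x (c(x) = ((5 - x)**2 - 4*x - 4*(5 - x) + x*(5 - x))/x = ((5 - x)**2 - 4*x + (-20 + 4*x) + x*(5 - x))/x = (-20 + (5 - x)**2 + x*(5 - x))/x)
T(10, -2)*c(15) = (-5 + 5/15)/6 = (-5 + 5*(1/15))/6 = (-5 + 1/3)/6 = (1/6)*(-14/3) = -7/9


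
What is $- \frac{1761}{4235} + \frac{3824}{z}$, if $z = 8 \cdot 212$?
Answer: $\frac{825499}{448910} \approx 1.8389$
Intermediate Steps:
$z = 1696$
$- \frac{1761}{4235} + \frac{3824}{z} = - \frac{1761}{4235} + \frac{3824}{1696} = \left(-1761\right) \frac{1}{4235} + 3824 \cdot \frac{1}{1696} = - \frac{1761}{4235} + \frac{239}{106} = \frac{825499}{448910}$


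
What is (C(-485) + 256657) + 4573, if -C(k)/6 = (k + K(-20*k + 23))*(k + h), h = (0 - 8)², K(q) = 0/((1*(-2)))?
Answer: -963880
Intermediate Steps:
K(q) = 0 (K(q) = 0/(-2) = 0*(-½) = 0)
h = 64 (h = (-8)² = 64)
C(k) = -6*k*(64 + k) (C(k) = -6*(k + 0)*(k + 64) = -6*k*(64 + k))
(C(-485) + 256657) + 4573 = (6*(-485)*(-64 - 1*(-485)) + 256657) + 4573 = (6*(-485)*(-64 + 485) + 256657) + 4573 = (6*(-485)*421 + 256657) + 4573 = (-1225110 + 256657) + 4573 = -968453 + 4573 = -963880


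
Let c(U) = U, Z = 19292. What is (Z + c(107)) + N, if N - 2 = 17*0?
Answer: 19401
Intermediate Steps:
N = 2 (N = 2 + 17*0 = 2 + 0 = 2)
(Z + c(107)) + N = (19292 + 107) + 2 = 19399 + 2 = 19401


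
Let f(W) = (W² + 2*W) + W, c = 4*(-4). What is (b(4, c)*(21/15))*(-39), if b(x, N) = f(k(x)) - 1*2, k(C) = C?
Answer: -7098/5 ≈ -1419.6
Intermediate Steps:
c = -16
f(W) = W² + 3*W
b(x, N) = -2 + x*(3 + x) (b(x, N) = x*(3 + x) - 1*2 = x*(3 + x) - 2 = -2 + x*(3 + x))
(b(4, c)*(21/15))*(-39) = ((-2 + 4*(3 + 4))*(21/15))*(-39) = ((-2 + 4*7)*(21*(1/15)))*(-39) = ((-2 + 28)*(7/5))*(-39) = (26*(7/5))*(-39) = (182/5)*(-39) = -7098/5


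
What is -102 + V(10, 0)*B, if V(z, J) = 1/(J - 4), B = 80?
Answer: -122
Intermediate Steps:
V(z, J) = 1/(-4 + J)
-102 + V(10, 0)*B = -102 + 80/(-4 + 0) = -102 + 80/(-4) = -102 - 1/4*80 = -102 - 20 = -122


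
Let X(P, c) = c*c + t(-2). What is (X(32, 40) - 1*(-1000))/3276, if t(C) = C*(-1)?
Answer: 1301/1638 ≈ 0.79426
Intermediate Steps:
t(C) = -C
X(P, c) = 2 + c**2 (X(P, c) = c*c - 1*(-2) = c**2 + 2 = 2 + c**2)
(X(32, 40) - 1*(-1000))/3276 = ((2 + 40**2) - 1*(-1000))/3276 = ((2 + 1600) + 1000)*(1/3276) = (1602 + 1000)*(1/3276) = 2602*(1/3276) = 1301/1638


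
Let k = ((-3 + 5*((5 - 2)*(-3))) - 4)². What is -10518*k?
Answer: -28440672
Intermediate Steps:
k = 2704 (k = ((-3 + 5*(3*(-3))) - 4)² = ((-3 + 5*(-9)) - 4)² = ((-3 - 45) - 4)² = (-48 - 4)² = (-52)² = 2704)
-10518*k = -10518*2704 = -28440672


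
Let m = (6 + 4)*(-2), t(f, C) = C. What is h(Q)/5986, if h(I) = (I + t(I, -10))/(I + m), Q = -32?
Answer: 21/155636 ≈ 0.00013493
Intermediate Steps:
m = -20 (m = 10*(-2) = -20)
h(I) = (-10 + I)/(-20 + I) (h(I) = (I - 10)/(I - 20) = (-10 + I)/(-20 + I))
h(Q)/5986 = ((-10 - 32)/(-20 - 32))/5986 = (-42/(-52))*(1/5986) = -1/52*(-42)*(1/5986) = (21/26)*(1/5986) = 21/155636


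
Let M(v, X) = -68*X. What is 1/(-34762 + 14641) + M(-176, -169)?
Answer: 231230531/20121 ≈ 11492.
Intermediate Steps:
1/(-34762 + 14641) + M(-176, -169) = 1/(-34762 + 14641) - 68*(-169) = 1/(-20121) + 11492 = -1/20121 + 11492 = 231230531/20121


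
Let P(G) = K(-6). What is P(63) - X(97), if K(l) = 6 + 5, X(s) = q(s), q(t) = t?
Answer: -86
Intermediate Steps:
X(s) = s
K(l) = 11
P(G) = 11
P(63) - X(97) = 11 - 1*97 = 11 - 97 = -86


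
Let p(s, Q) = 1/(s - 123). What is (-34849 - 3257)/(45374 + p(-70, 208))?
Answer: -7354458/8757181 ≈ -0.83982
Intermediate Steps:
p(s, Q) = 1/(-123 + s)
(-34849 - 3257)/(45374 + p(-70, 208)) = (-34849 - 3257)/(45374 + 1/(-123 - 70)) = -38106/(45374 + 1/(-193)) = -38106/(45374 - 1/193) = -38106/8757181/193 = -38106*193/8757181 = -7354458/8757181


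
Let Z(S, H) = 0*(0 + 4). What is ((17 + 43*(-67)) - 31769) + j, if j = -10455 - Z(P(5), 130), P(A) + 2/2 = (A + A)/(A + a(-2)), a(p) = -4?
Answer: -45088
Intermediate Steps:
P(A) = -1 + 2*A/(-4 + A) (P(A) = -1 + (A + A)/(A - 4) = -1 + (2*A)/(-4 + A) = -1 + 2*A/(-4 + A))
Z(S, H) = 0 (Z(S, H) = 0*4 = 0)
j = -10455 (j = -10455 - 1*0 = -10455 + 0 = -10455)
((17 + 43*(-67)) - 31769) + j = ((17 + 43*(-67)) - 31769) - 10455 = ((17 - 2881) - 31769) - 10455 = (-2864 - 31769) - 10455 = -34633 - 10455 = -45088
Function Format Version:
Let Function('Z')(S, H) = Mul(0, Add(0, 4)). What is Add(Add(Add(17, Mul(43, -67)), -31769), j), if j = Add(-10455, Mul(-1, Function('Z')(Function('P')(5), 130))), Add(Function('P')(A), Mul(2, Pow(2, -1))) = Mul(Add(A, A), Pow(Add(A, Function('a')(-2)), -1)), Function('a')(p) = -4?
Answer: -45088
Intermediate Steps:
Function('P')(A) = Add(-1, Mul(2, A, Pow(Add(-4, A), -1))) (Function('P')(A) = Add(-1, Mul(Add(A, A), Pow(Add(A, -4), -1))) = Add(-1, Mul(Mul(2, A), Pow(Add(-4, A), -1))) = Add(-1, Mul(2, A, Pow(Add(-4, A), -1))))
Function('Z')(S, H) = 0 (Function('Z')(S, H) = Mul(0, 4) = 0)
j = -10455 (j = Add(-10455, Mul(-1, 0)) = Add(-10455, 0) = -10455)
Add(Add(Add(17, Mul(43, -67)), -31769), j) = Add(Add(Add(17, Mul(43, -67)), -31769), -10455) = Add(Add(Add(17, -2881), -31769), -10455) = Add(Add(-2864, -31769), -10455) = Add(-34633, -10455) = -45088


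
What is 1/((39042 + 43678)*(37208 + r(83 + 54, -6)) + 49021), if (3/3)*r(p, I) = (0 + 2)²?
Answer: 1/3078225661 ≈ 3.2486e-10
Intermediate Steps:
r(p, I) = 4 (r(p, I) = (0 + 2)² = 2² = 4)
1/((39042 + 43678)*(37208 + r(83 + 54, -6)) + 49021) = 1/((39042 + 43678)*(37208 + 4) + 49021) = 1/(82720*37212 + 49021) = 1/(3078176640 + 49021) = 1/3078225661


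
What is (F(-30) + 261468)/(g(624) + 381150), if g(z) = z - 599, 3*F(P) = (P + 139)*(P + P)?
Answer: 259288/381175 ≈ 0.68023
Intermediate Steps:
F(P) = 2*P*(139 + P)/3 (F(P) = ((P + 139)*(P + P))/3 = ((139 + P)*(2*P))/3 = (2*P*(139 + P))/3 = 2*P*(139 + P)/3)
g(z) = -599 + z
(F(-30) + 261468)/(g(624) + 381150) = ((2/3)*(-30)*(139 - 30) + 261468)/((-599 + 624) + 381150) = ((2/3)*(-30)*109 + 261468)/(25 + 381150) = (-2180 + 261468)/381175 = 259288*(1/381175) = 259288/381175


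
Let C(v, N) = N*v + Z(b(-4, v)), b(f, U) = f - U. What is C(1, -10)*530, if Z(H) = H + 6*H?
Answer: -23850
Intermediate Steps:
Z(H) = 7*H
C(v, N) = -28 - 7*v + N*v (C(v, N) = N*v + 7*(-4 - v) = N*v + (-28 - 7*v) = -28 - 7*v + N*v)
C(1, -10)*530 = (-28 - 7*1 - 10*1)*530 = (-28 - 7 - 10)*530 = -45*530 = -23850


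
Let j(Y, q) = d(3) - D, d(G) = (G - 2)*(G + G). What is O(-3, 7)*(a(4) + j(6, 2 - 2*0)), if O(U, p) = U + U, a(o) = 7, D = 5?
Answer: -48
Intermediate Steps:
d(G) = 2*G*(-2 + G) (d(G) = (-2 + G)*(2*G) = 2*G*(-2 + G))
j(Y, q) = 1 (j(Y, q) = 2*3*(-2 + 3) - 1*5 = 2*3*1 - 5 = 6 - 5 = 1)
O(U, p) = 2*U
O(-3, 7)*(a(4) + j(6, 2 - 2*0)) = (2*(-3))*(7 + 1) = -6*8 = -48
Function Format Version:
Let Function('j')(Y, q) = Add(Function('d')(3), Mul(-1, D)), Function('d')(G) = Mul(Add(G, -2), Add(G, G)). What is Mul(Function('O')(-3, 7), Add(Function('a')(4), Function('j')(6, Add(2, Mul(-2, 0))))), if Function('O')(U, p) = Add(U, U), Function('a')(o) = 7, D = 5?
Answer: -48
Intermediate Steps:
Function('d')(G) = Mul(2, G, Add(-2, G)) (Function('d')(G) = Mul(Add(-2, G), Mul(2, G)) = Mul(2, G, Add(-2, G)))
Function('j')(Y, q) = 1 (Function('j')(Y, q) = Add(Mul(2, 3, Add(-2, 3)), Mul(-1, 5)) = Add(Mul(2, 3, 1), -5) = Add(6, -5) = 1)
Function('O')(U, p) = Mul(2, U)
Mul(Function('O')(-3, 7), Add(Function('a')(4), Function('j')(6, Add(2, Mul(-2, 0))))) = Mul(Mul(2, -3), Add(7, 1)) = Mul(-6, 8) = -48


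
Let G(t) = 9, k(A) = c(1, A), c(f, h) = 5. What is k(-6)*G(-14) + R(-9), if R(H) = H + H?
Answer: 27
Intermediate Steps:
k(A) = 5
R(H) = 2*H
k(-6)*G(-14) + R(-9) = 5*9 + 2*(-9) = 45 - 18 = 27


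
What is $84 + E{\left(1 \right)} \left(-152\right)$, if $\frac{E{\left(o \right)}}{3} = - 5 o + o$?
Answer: $1908$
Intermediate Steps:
$E{\left(o \right)} = - 12 o$ ($E{\left(o \right)} = 3 \left(- 5 o + o\right) = 3 \left(- 4 o\right) = - 12 o$)
$84 + E{\left(1 \right)} \left(-152\right) = 84 + \left(-12\right) 1 \left(-152\right) = 84 - -1824 = 84 + 1824 = 1908$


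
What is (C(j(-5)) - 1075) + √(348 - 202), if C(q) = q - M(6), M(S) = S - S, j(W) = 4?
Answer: -1071 + √146 ≈ -1058.9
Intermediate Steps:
M(S) = 0
C(q) = q (C(q) = q - 1*0 = q + 0 = q)
(C(j(-5)) - 1075) + √(348 - 202) = (4 - 1075) + √(348 - 202) = -1071 + √146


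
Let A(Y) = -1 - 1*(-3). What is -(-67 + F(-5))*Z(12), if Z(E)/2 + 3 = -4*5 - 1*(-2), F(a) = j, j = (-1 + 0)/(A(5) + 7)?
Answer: -8456/3 ≈ -2818.7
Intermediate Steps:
A(Y) = 2 (A(Y) = -1 + 3 = 2)
j = -⅑ (j = (-1 + 0)/(2 + 7) = -1/9 = -1*⅑ = -⅑ ≈ -0.11111)
F(a) = -⅑
Z(E) = -42 (Z(E) = -6 + 2*(-4*5 - 1*(-2)) = -6 + 2*(-20 + 2) = -6 + 2*(-18) = -6 - 36 = -42)
-(-67 + F(-5))*Z(12) = -(-67 - ⅑)*(-42) = -(-604)*(-42)/9 = -1*8456/3 = -8456/3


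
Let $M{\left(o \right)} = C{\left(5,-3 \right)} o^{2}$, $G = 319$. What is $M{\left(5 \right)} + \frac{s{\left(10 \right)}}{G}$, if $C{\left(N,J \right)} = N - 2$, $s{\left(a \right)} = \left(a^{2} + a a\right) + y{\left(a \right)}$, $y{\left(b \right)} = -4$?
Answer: $\frac{24121}{319} \approx 75.614$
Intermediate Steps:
$s{\left(a \right)} = -4 + 2 a^{2}$ ($s{\left(a \right)} = \left(a^{2} + a a\right) - 4 = \left(a^{2} + a^{2}\right) - 4 = 2 a^{2} - 4 = -4 + 2 a^{2}$)
$C{\left(N,J \right)} = -2 + N$
$M{\left(o \right)} = 3 o^{2}$ ($M{\left(o \right)} = \left(-2 + 5\right) o^{2} = 3 o^{2}$)
$M{\left(5 \right)} + \frac{s{\left(10 \right)}}{G} = 3 \cdot 5^{2} + \frac{-4 + 2 \cdot 10^{2}}{319} = 3 \cdot 25 + \left(-4 + 2 \cdot 100\right) \frac{1}{319} = 75 + \left(-4 + 200\right) \frac{1}{319} = 75 + 196 \cdot \frac{1}{319} = 75 + \frac{196}{319} = \frac{24121}{319}$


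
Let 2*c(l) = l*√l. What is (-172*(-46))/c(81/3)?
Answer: 15824*√3/243 ≈ 112.79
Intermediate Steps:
c(l) = l^(3/2)/2 (c(l) = (l*√l)/2 = l^(3/2)/2)
(-172*(-46))/c(81/3) = (-172*(-46))/(((81/3)^(3/2)/2)) = 7912/(((81*(⅓))^(3/2)/2)) = 7912/((27^(3/2)/2)) = 7912/(((81*√3)/2)) = 7912/((81*√3/2)) = 7912*(2*√3/243) = 15824*√3/243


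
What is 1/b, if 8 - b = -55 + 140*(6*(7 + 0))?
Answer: -1/5817 ≈ -0.00017191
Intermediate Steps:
b = -5817 (b = 8 - (-55 + 140*(6*(7 + 0))) = 8 - (-55 + 140*(6*7)) = 8 - (-55 + 140*42) = 8 - (-55 + 5880) = 8 - 1*5825 = 8 - 5825 = -5817)
1/b = 1/(-5817) = -1/5817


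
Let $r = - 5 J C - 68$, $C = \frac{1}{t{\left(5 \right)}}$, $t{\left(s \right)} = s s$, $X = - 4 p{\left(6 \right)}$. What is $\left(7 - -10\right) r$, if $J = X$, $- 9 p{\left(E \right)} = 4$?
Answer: $- \frac{52292}{45} \approx -1162.0$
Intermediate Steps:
$p{\left(E \right)} = - \frac{4}{9}$ ($p{\left(E \right)} = \left(- \frac{1}{9}\right) 4 = - \frac{4}{9}$)
$X = \frac{16}{9}$ ($X = \left(-4\right) \left(- \frac{4}{9}\right) = \frac{16}{9} \approx 1.7778$)
$J = \frac{16}{9} \approx 1.7778$
$t{\left(s \right)} = s^{2}$
$C = \frac{1}{25}$ ($C = \frac{1}{5^{2}} = \frac{1}{25} \approx 0.04$)
$r = - \frac{3076}{45}$ ($r = \left(-5\right) \frac{16}{9} \cdot \frac{1}{25} - 68 = \left(- \frac{80}{9}\right) \frac{1}{25} - 68 = - \frac{16}{45} - 68 = - \frac{3076}{45} \approx -68.356$)
$\left(7 - -10\right) r = \left(7 - -10\right) \left(- \frac{3076}{45}\right) = \left(7 + 10\right) \left(- \frac{3076}{45}\right) = 17 \left(- \frac{3076}{45}\right) = - \frac{52292}{45}$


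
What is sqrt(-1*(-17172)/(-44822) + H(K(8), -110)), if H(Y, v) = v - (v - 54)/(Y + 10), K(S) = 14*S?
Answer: I*sqrt(203780871951634)/1367071 ≈ 10.442*I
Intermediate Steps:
H(Y, v) = v - (-54 + v)/(10 + Y)
sqrt(-1*(-17172)/(-44822) + H(K(8), -110)) = sqrt(-1*(-17172)/(-44822) + (54 + 9*(-110) + (14*8)*(-110))/(10 + 14*8)) = sqrt(17172*(-1/44822) + (54 - 990 + 112*(-110))/(10 + 112)) = sqrt(-8586/22411 + (54 - 990 - 12320)/122) = sqrt(-8586/22411 + (1/122)*(-13256)) = sqrt(-8586/22411 - 6628/61) = sqrt(-149063854/1367071) = I*sqrt(203780871951634)/1367071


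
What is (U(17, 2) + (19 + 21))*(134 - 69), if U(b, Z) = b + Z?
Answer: 3835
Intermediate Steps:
U(b, Z) = Z + b
(U(17, 2) + (19 + 21))*(134 - 69) = ((2 + 17) + (19 + 21))*(134 - 69) = (19 + 40)*65 = 59*65 = 3835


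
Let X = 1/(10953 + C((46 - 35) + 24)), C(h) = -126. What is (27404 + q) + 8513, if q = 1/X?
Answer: 46744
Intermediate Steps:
X = 1/10827 (X = 1/(10953 - 126) = 1/10827 ≈ 9.2362e-5)
q = 10827 (q = 1/(1/10827) = 10827)
(27404 + q) + 8513 = (27404 + 10827) + 8513 = 38231 + 8513 = 46744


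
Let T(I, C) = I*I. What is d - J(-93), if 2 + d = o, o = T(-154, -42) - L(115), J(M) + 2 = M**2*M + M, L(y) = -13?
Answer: 828179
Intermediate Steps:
T(I, C) = I**2
J(M) = -2 + M + M**3 (J(M) = -2 + (M**2*M + M) = -2 + (M**3 + M) = -2 + (M + M**3) = -2 + M + M**3)
o = 23729 (o = (-154)**2 - 1*(-13) = 23716 + 13 = 23729)
d = 23727 (d = -2 + 23729 = 23727)
d - J(-93) = 23727 - (-2 - 93 + (-93)**3) = 23727 - (-2 - 93 - 804357) = 23727 - 1*(-804452) = 23727 + 804452 = 828179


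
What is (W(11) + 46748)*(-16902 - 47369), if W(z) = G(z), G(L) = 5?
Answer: -3004862063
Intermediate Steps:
W(z) = 5
(W(11) + 46748)*(-16902 - 47369) = (5 + 46748)*(-16902 - 47369) = 46753*(-64271) = -3004862063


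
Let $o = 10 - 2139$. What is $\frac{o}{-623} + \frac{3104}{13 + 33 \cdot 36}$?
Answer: $\frac{4490721}{748223} \approx 6.0018$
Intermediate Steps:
$o = -2129$
$\frac{o}{-623} + \frac{3104}{13 + 33 \cdot 36} = - \frac{2129}{-623} + \frac{3104}{13 + 33 \cdot 36} = \left(-2129\right) \left(- \frac{1}{623}\right) + \frac{3104}{13 + 1188} = \frac{2129}{623} + \frac{3104}{1201} = \frac{4490721}{748223}$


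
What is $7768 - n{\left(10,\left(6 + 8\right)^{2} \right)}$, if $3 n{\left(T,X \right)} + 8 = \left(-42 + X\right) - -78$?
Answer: $\frac{23080}{3} \approx 7693.3$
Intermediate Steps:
$n{\left(T,X \right)} = \frac{28}{3} + \frac{X}{3}$ ($n{\left(T,X \right)} = - \frac{8}{3} + \frac{\left(-42 + X\right) - -78}{3} = - \frac{8}{3} + \frac{\left(-42 + X\right) + 78}{3} = - \frac{8}{3} + \frac{36 + X}{3} = - \frac{8}{3} + \left(12 + \frac{X}{3}\right) = \frac{28}{3} + \frac{X}{3}$)
$7768 - n{\left(10,\left(6 + 8\right)^{2} \right)} = 7768 - \left(\frac{28}{3} + \frac{\left(6 + 8\right)^{2}}{3}\right) = 7768 - \left(\frac{28}{3} + \frac{14^{2}}{3}\right) = 7768 - \left(\frac{28}{3} + \frac{1}{3} \cdot 196\right) = 7768 - \left(\frac{28}{3} + \frac{196}{3}\right) = 7768 - \frac{224}{3} = \frac{23080}{3}$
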